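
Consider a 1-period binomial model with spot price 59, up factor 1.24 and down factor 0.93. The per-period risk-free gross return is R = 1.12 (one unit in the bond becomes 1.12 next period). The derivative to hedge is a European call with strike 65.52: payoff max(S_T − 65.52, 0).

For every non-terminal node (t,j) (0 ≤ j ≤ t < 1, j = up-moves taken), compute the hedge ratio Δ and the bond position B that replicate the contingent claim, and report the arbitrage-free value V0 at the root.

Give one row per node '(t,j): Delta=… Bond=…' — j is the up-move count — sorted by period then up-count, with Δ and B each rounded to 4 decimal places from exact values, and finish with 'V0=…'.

No-arbitrage ⇒ martingale measure with p* = (R−d)/(u−d) = 0.6129.
Payoff layer (t=1): V(1,0)=0.0000, V(1,1)=7.6400
  t=0,j=0: stock 59.0000 → up 73.1600 (V=7.6400), down 54.8700 (V=0.0000). Price 4.1809; hedge Δ=0.4177, bond B=-20.4643.
Root portfolio cost Δ·59+B reproduces V0=4.1809.

(0,0): Delta=0.4177 Bond=-20.4643
V0=4.1809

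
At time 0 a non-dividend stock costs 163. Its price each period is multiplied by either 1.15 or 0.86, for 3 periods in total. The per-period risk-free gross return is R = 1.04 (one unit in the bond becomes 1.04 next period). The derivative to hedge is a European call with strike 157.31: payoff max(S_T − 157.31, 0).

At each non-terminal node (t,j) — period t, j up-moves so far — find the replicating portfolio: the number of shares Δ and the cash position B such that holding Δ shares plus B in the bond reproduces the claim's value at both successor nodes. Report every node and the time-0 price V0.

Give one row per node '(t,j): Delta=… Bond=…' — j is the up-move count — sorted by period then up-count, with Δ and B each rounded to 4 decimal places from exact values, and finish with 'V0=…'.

Risk-neutral probability p* = (R−d)/(u−d) = (1.04−0.86)/(1.15−0.86) = 0.6207.
At expiry t=3: V(3,0)=0.0000, V(3,1)=0.0000, V(3,2)=28.0780, V(3,3)=90.5926
Node (2,0) S=120.5548: V=(p*·0.0000+(1−p*)·0.0000)/1.04=0.0000; Δ=(0.0000−0.0000)/(138.6380−103.6771)=0.0000; B=V−Δ·S=0.0000
Node (2,1) S=161.2070: V=(p*·28.0780+(1−p*)·0.0000)/1.04=16.7575; Δ=(28.0780−0.0000)/(185.3880−138.6380)=0.6006; B=V−Δ·S=-80.0634
Node (2,2) S=215.5675: V=(p*·90.5926+(1−p*)·28.0780)/1.04=64.3079; Δ=(90.5926−28.0780)/(247.9026−185.3880)=1.0000; B=V−Δ·S=-151.2596
Node (1,0) S=140.1800: V=(p*·16.7575+(1−p*)·0.0000)/1.04=10.0011; Δ=(16.7575−0.0000)/(161.2070−120.5548)=0.4122; B=V−Δ·S=-47.7832
Node (1,1) S=187.4500: V=(p*·64.3079+(1−p*)·16.7575)/1.04=44.4918; Δ=(64.3079−16.7575)/(215.5675−161.2070)=0.8747; B=V−Δ·S=-119.4752
Node (0,0) S=163.0000: V=(p*·44.4918+(1−p*)·10.0011)/1.04=30.2011; Δ=(44.4918−10.0011)/(187.4500−140.1800)=0.7297; B=V−Δ·S=-88.7324
Check: Δ(0,0)·S0 + B(0,0) = 30.2011 = V0.

(0,0): Delta=0.7297 Bond=-88.7324
(1,0): Delta=0.4122 Bond=-47.7832
(1,1): Delta=0.8747 Bond=-119.4752
(2,0): Delta=0.0000 Bond=0.0000
(2,1): Delta=0.6006 Bond=-80.0634
(2,2): Delta=1.0000 Bond=-151.2596
V0=30.2011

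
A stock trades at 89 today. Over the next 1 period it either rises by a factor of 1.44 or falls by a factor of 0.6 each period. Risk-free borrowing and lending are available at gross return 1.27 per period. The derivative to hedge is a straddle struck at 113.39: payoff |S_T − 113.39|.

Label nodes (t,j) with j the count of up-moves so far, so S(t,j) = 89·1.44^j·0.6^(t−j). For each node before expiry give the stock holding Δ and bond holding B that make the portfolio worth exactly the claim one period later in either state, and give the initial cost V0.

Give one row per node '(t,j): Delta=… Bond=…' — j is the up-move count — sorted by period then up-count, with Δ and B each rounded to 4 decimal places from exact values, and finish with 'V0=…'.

Risk-neutral probability p* = (R−d)/(u−d) = (1.27−0.6)/(1.44−0.6) = 0.7976.
At expiry t=1: V(1,0)=59.9900, V(1,1)=14.7700
  t=0,j=0: stock 89.0000 → up 128.1600 (V=14.7700), down 53.4000 (V=59.9900). Price 18.8360; hedge Δ=-0.6049, bond B=72.6693.
Check: Δ(0,0)·S0 + B(0,0) = 18.8360 = V0.

(0,0): Delta=-0.6049 Bond=72.6693
V0=18.8360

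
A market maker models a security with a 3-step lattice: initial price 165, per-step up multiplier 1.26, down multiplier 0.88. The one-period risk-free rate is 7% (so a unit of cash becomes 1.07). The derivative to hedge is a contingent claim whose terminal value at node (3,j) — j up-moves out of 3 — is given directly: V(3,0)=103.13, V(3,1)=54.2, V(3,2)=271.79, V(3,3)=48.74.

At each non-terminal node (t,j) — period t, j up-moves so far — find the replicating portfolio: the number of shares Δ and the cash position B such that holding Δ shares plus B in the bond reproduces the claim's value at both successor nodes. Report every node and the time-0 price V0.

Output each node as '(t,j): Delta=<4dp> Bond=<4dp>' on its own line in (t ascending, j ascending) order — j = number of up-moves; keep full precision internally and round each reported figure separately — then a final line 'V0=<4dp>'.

The replicating-portfolio and risk-neutral prices coincide; use p* = (1.07−0.88)/(1.26−0.88) = 0.5000 for the latter.
Terminal values V(3,·): V(3,0)=103.1300, V(3,1)=54.2000, V(3,2)=271.7900, V(3,3)=48.7400
  t=2,j=0: stock 127.7760 → up 160.9978 (V=54.2000), down 112.4429 (V=103.1300). Price 73.5187; hedge Δ=-1.0077, bond B=202.2818.
  t=2,j=1: stock 182.9520 → up 230.5195 (V=271.7900), down 160.9978 (V=54.2000). Price 152.3318; hedge Δ=3.1298, bond B=-420.2735.
  t=2,j=2: stock 261.9540 → up 330.0620 (V=48.7400), down 230.5195 (V=271.7900). Price 149.7804; hedge Δ=-2.2408, bond B=736.7541.
  t=1,j=0: stock 145.2000 → up 182.9520 (V=152.3318), down 127.7760 (V=73.5187). Price 105.5376; hedge Δ=1.4284, bond B=-101.8653.
  t=1,j=1: stock 207.9000 → up 261.9540 (V=149.7804), down 182.9520 (V=152.3318). Price 141.1739; hedge Δ=-0.0323, bond B=147.8881.
  t=0,j=0: stock 165.0000 → up 207.9000 (V=141.1739), down 145.2000 (V=105.5376). Price 115.2857; hedge Δ=0.5684, bond B=21.5060.
Each (Δ,B) replicates both successor values, so the strategy is self-financing and V0 is arbitrage-free.

(0,0): Delta=0.5684 Bond=21.5060
(1,0): Delta=1.4284 Bond=-101.8653
(1,1): Delta=-0.0323 Bond=147.8881
(2,0): Delta=-1.0077 Bond=202.2818
(2,1): Delta=3.1298 Bond=-420.2735
(2,2): Delta=-2.2408 Bond=736.7541
V0=115.2857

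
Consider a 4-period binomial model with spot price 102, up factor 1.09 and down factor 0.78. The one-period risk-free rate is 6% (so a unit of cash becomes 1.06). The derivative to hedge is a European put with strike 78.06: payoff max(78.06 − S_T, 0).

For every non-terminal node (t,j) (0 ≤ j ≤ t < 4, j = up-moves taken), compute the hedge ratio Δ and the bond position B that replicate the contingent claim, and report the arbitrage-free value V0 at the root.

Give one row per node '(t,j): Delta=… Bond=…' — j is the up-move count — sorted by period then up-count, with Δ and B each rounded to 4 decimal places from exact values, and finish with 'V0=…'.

Under the risk-neutral measure, an up-move has probability p* = (R−d)/(u−d) = 0.9032 and values discount at R = 1.06.
Payoff layer (t=4): V(4,0)=40.3046, V(4,1)=25.2993, V(4,2)=4.3303, V(4,3)=0.0000, V(4,4)=0.0000
(3,0): S=48.4043. Δ = (V_up−V_dn)/(S_up−S_dn) = (25.2993−40.3046)/(52.7607−37.7554) = -1.0000. V = [p*·25.2993 + (1−p*)·40.3046]/1.06 = 25.2372. B = V − Δ·S = 73.6415.
(3,1): S=67.6419. Δ = (V_up−V_dn)/(S_up−S_dn) = (4.3303−25.2993)/(73.7297−52.7607) = -1.0000. V = [p*·4.3303 + (1−p*)·25.2993]/1.06 = 5.9996. B = V − Δ·S = 73.6415.
(3,2): S=94.5252. Δ = (V_up−V_dn)/(S_up−S_dn) = (0.0000−4.3303)/(103.0325−73.7297) = -0.1478. V = [p*·0.0000 + (1−p*)·4.3303]/1.06 = 0.3953. B = V − Δ·S = 14.3641.
(3,3): S=132.0930. Δ = (V_up−V_dn)/(S_up−S_dn) = (0.0000−0.0000)/(143.9813−103.0325) = 0.0000. V = [p*·0.0000 + (1−p*)·0.0000]/1.06 = 0.0000. B = V − Δ·S = 0.0000.
(2,0): S=62.0568. Δ = (V_up−V_dn)/(S_up−S_dn) = (5.9996−25.2372)/(67.6419−48.4043) = -1.0000. V = [p*·5.9996 + (1−p*)·25.2372]/1.06 = 7.4163. B = V − Δ·S = 69.4731.
(2,1): S=86.7204. Δ = (V_up−V_dn)/(S_up−S_dn) = (0.3953−5.9996)/(94.5252−67.6419) = -0.2085. V = [p*·0.3953 + (1−p*)·5.9996]/1.06 = 0.8846. B = V − Δ·S = 18.9629.
(2,2): S=121.1862. Δ = (V_up−V_dn)/(S_up−S_dn) = (0.0000−0.3953)/(132.0930−94.5252) = -0.0105. V = [p*·0.0000 + (1−p*)·0.3953]/1.06 = 0.0361. B = V − Δ·S = 1.3114.
(1,0): S=79.5600. Δ = (V_up−V_dn)/(S_up−S_dn) = (0.8846−7.4163)/(86.7204−62.0568) = -0.2648. V = [p*·0.8846 + (1−p*)·7.4163]/1.06 = 1.4309. B = V − Δ·S = 22.5009.
(1,1): S=111.1800. Δ = (V_up−V_dn)/(S_up−S_dn) = (0.0361−0.8846)/(121.1862−86.7204) = -0.0246. V = [p*·0.0361 + (1−p*)·0.8846]/1.06 = 0.1115. B = V − Δ·S = 2.8487.
(0,0): S=102.0000. Δ = (V_up−V_dn)/(S_up−S_dn) = (0.1115−1.4309)/(111.1800−79.5600) = -0.0417. V = [p*·0.1115 + (1−p*)·1.4309]/1.06 = 0.2257. B = V − Δ·S = 4.4816.
Self-financing check: at every node Δ·S+B equals the discounted successor values.

(0,0): Delta=-0.0417 Bond=4.4816
(1,0): Delta=-0.2648 Bond=22.5009
(1,1): Delta=-0.0246 Bond=2.8487
(2,0): Delta=-1.0000 Bond=69.4731
(2,1): Delta=-0.2085 Bond=18.9629
(2,2): Delta=-0.0105 Bond=1.3114
(3,0): Delta=-1.0000 Bond=73.6415
(3,1): Delta=-1.0000 Bond=73.6415
(3,2): Delta=-0.1478 Bond=14.3641
(3,3): Delta=0.0000 Bond=0.0000
V0=0.2257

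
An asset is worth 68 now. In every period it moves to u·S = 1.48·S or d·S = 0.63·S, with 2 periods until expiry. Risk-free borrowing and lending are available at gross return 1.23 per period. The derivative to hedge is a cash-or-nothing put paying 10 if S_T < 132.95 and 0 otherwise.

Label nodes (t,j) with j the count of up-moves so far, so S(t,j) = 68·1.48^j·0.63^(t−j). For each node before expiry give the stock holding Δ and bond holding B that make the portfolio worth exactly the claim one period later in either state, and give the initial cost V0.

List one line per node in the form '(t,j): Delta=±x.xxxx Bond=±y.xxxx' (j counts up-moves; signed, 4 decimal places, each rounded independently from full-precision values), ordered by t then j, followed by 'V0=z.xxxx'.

The replicating-portfolio and risk-neutral prices coincide; use p* = (1.23−0.63)/(1.48−0.63) = 0.7059 for the latter.
Terminal payoffs: V(2,0)=10.0000, V(2,1)=10.0000, V(2,2)=0.0000
(1,0): S=42.8400. Δ = (V_up−V_dn)/(S_up−S_dn) = (10.0000−10.0000)/(63.4032−26.9892) = 0.0000. V = [p*·10.0000 + (1−p*)·10.0000]/1.23 = 8.1301. B = V − Δ·S = 8.1301.
(1,1): S=100.6400. Δ = (V_up−V_dn)/(S_up−S_dn) = (0.0000−10.0000)/(148.9472−63.4032) = -0.1169. V = [p*·0.0000 + (1−p*)·10.0000]/1.23 = 2.3912. B = V − Δ·S = 14.1559.
(0,0): S=68.0000. Δ = (V_up−V_dn)/(S_up−S_dn) = (2.3912−8.1301)/(100.6400−42.8400) = -0.0993. V = [p*·2.3912 + (1−p*)·8.1301]/1.23 = 3.3163. B = V − Δ·S = 10.0680.
Root portfolio cost Δ·68+B reproduces V0=3.3163.

(0,0): Delta=-0.0993 Bond=10.0680
(1,0): Delta=0.0000 Bond=8.1301
(1,1): Delta=-0.1169 Bond=14.1559
V0=3.3163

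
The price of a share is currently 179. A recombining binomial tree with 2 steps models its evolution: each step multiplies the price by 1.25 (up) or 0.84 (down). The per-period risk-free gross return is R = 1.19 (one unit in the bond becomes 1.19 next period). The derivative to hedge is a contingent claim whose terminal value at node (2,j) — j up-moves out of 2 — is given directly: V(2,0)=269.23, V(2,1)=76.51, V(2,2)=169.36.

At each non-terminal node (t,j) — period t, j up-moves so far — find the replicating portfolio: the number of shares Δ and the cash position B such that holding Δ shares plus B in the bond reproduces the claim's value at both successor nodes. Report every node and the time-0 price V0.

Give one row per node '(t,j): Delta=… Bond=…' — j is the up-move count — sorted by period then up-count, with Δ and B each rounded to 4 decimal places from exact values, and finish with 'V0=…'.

Since d<R<u, set p* = (R−d)/(u−d) = 0.8537; price each node as the discounted p*-expectation of its children.
Terminal values V(2,·): V(2,0)=269.2300, V(2,1)=76.5100, V(2,2)=169.3600
  t=1,j=0: stock 150.3600 → up 187.9500 (V=76.5100), down 126.3024 (V=269.2300). Price 87.9941; hedge Δ=-3.1262, bond B=558.0428.
  t=1,j=1: stock 223.7500 → up 279.6875 (V=169.3600), down 187.9500 (V=76.5100). Price 130.9010; hedge Δ=1.0121, bond B=-95.5624.
  t=0,j=0: stock 179.0000 → up 223.7500 (V=130.9010), down 150.3600 (V=87.9941). Price 104.7243; hedge Δ=0.5846, bond B=0.0732.
Root portfolio cost Δ·179+B reproduces V0=104.7243.

(0,0): Delta=0.5846 Bond=0.0732
(1,0): Delta=-3.1262 Bond=558.0428
(1,1): Delta=1.0121 Bond=-95.5624
V0=104.7243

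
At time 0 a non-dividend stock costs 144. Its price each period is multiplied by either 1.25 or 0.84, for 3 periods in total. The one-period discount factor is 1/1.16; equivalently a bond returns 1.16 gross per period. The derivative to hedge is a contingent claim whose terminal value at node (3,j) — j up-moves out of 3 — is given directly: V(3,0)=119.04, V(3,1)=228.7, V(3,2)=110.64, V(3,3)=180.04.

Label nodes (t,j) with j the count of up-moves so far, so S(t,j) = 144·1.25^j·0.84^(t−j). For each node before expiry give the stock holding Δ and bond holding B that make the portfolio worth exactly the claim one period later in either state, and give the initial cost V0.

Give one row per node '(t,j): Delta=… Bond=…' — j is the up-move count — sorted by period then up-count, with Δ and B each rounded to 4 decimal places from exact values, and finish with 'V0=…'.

(0,0): Delta=0.0894 Bond=87.7313
(1,0): Delta=-1.1833 Bond=255.7181
(1,1): Delta=0.3300 Bond=58.4699
(2,0): Delta=2.6323 Bond=-91.0597
(2,1): Delta=-1.9044 Bond=405.6716
(2,2): Delta=0.7523 Bond=-27.1943
V0=100.6119

The replicating-portfolio and risk-neutral prices coincide; use p* = (1.16−0.84)/(1.25−0.84) = 0.7805 for the latter.
At expiry t=3: V(3,0)=119.0400, V(3,1)=228.7000, V(3,2)=110.6400, V(3,3)=180.0400
(2,0): S=101.6064. Δ = (V_up−V_dn)/(S_up−S_dn) = (228.7000−119.0400)/(127.0080−85.3494) = 2.6323. V = [p*·228.7000 + (1−p*)·119.0400]/1.16 = 176.4037. B = V − Δ·S = -91.0597.
(2,1): S=151.2000. Δ = (V_up−V_dn)/(S_up−S_dn) = (110.6400−228.7000)/(189.0000−127.0080) = -1.9044. V = [p*·110.6400 + (1−p*)·228.7000]/1.16 = 117.7204. B = V − Δ·S = 405.6716.
(2,2): S=225.0000. Δ = (V_up−V_dn)/(S_up−S_dn) = (180.0400−110.6400)/(281.2500−189.0000) = 0.7523. V = [p*·180.0400 + (1−p*)·110.6400]/1.16 = 142.0740. B = V − Δ·S = -27.1943.
(1,0): S=120.9600. Δ = (V_up−V_dn)/(S_up−S_dn) = (117.7204−176.4037)/(151.2000−101.6064) = -1.1833. V = [p*·117.7204 + (1−p*)·176.4037]/1.16 = 112.5880. B = V − Δ·S = 255.7181.
(1,1): S=180.0000. Δ = (V_up−V_dn)/(S_up−S_dn) = (142.0740−117.7204)/(225.0000−151.2000) = 0.3300. V = [p*·142.0740 + (1−p*)·117.7204]/1.16 = 117.8690. B = V − Δ·S = 58.4699.
(0,0): S=144.0000. Δ = (V_up−V_dn)/(S_up−S_dn) = (117.8690−112.5880)/(180.0000−120.9600) = 0.0894. V = [p*·117.8690 + (1−p*)·112.5880]/1.16 = 100.6119. B = V − Δ·S = 87.7313.
Each (Δ,B) replicates both successor values, so the strategy is self-financing and V0 is arbitrage-free.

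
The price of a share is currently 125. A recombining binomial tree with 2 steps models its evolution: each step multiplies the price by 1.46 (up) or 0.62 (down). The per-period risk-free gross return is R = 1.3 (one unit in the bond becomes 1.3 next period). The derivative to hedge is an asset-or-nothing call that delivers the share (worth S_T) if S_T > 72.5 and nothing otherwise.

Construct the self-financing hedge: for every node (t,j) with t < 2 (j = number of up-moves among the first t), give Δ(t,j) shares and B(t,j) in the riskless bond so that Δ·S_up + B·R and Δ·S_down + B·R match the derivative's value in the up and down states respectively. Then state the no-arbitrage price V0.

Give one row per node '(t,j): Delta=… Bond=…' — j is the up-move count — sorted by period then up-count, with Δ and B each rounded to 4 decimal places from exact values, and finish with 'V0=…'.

(0,0): Delta=1.0671 Bond=-9.4128
(1,0): Delta=1.7381 Bond=-64.2427
(1,1): Delta=1.0000 Bond=0.0000
V0=123.9685

Since d<R<u, set p* = (R−d)/(u−d) = 0.8095; price each node as the discounted p*-expectation of its children.
Payoff layer (t=2): V(2,0)=0.0000, V(2,1)=113.1500, V(2,2)=266.4500
Node (1,0) S=77.5000: V=(p*·113.1500+(1−p*)·0.0000)/1.3=70.4597; Δ=(113.1500−0.0000)/(113.1500−48.0500)=1.7381; B=V−Δ·S=-64.2427
Node (1,1) S=182.5000: V=(p*·266.4500+(1−p*)·113.1500)/1.3=182.5000; Δ=(266.4500−113.1500)/(266.4500−113.1500)=1.0000; B=V−Δ·S=0.0000
Node (0,0) S=125.0000: V=(p*·182.5000+(1−p*)·70.4597)/1.3=123.9685; Δ=(182.5000−70.4597)/(182.5000−77.5000)=1.0671; B=V−Δ·S=-9.4128
Check: Δ(0,0)·S0 + B(0,0) = 123.9685 = V0.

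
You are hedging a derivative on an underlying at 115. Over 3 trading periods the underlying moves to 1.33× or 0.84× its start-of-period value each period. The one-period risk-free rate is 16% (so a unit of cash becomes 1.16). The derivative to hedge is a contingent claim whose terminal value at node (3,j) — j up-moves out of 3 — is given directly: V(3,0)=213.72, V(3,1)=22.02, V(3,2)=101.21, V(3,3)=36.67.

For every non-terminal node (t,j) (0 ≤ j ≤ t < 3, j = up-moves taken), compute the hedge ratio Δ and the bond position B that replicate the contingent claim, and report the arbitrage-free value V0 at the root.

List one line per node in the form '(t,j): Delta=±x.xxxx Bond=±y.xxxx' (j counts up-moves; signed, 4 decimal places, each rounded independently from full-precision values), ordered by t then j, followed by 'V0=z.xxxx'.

(0,0): Delta=-0.1941 Bond=66.6888
(1,0): Delta=-0.2694 Bond=84.6361
(1,1): Delta=-0.1688 Bond=73.4930
(2,0): Delta=-4.8214 Bond=467.5419
(2,1): Delta=1.2579 Bond=-98.0468
(2,2): Delta=-0.6475 Bond=182.6293
V0=44.3706

The replicating-portfolio and risk-neutral prices coincide; use p* = (1.16−0.84)/(1.33−0.84) = 0.6531 for the latter.
Payoff layer (t=3): V(3,0)=213.7200, V(3,1)=22.0200, V(3,2)=101.2100, V(3,3)=36.6700
Node (2,0) S=81.1440: V=(p*·22.0200+(1−p*)·213.7200)/1.16=76.3174; Δ=(22.0200−213.7200)/(107.9215−68.1610)=-4.8214; B=V−Δ·S=467.5419
Node (2,1) S=128.4780: V=(p*·101.2100+(1−p*)·22.0200)/1.16=63.5654; Δ=(101.2100−22.0200)/(170.8757−107.9215)=1.2579; B=V−Δ·S=-98.0468
Node (2,2) S=203.4235: V=(p*·36.6700+(1−p*)·101.2100)/1.16=50.9150; Δ=(36.6700−101.2100)/(270.5533−170.8757)=-0.6475; B=V−Δ·S=182.6293
Node (1,0) S=96.6000: V=(p*·63.5654+(1−p*)·76.3174)/1.16=58.6117; Δ=(63.5654−76.3174)/(128.4780−81.1440)=-0.2694; B=V−Δ·S=84.6361
Node (1,1) S=152.9500: V=(p*·50.9150+(1−p*)·63.5654)/1.16=47.6758; Δ=(50.9150−63.5654)/(203.4235−128.4780)=-0.1688; B=V−Δ·S=73.4930
Node (0,0) S=115.0000: V=(p*·47.6758+(1−p*)·58.6117)/1.16=44.3706; Δ=(47.6758−58.6117)/(152.9500−96.6000)=-0.1941; B=V−Δ·S=66.6888
Check: Δ(0,0)·S0 + B(0,0) = 44.3706 = V0.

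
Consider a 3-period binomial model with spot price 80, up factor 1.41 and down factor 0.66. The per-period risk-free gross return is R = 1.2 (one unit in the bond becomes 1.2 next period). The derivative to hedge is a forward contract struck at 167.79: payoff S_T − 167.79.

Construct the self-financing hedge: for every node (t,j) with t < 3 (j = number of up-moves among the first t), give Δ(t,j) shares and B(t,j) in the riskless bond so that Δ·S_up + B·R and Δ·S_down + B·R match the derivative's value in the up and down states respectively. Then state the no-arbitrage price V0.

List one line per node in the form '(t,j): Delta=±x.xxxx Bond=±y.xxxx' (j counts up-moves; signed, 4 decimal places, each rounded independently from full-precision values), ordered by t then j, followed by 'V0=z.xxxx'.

Risk-neutral probability p* = (R−d)/(u−d) = (1.2−0.66)/(1.41−0.66) = 0.7200.
Terminal values V(3,·): V(3,0)=-144.7903, V(3,1)=-118.6543, V(3,2)=-62.8183, V(3,3)=56.4677
  t=2,j=0: stock 34.8480 → up 49.1357 (V=-118.6543), down 22.9997 (V=-144.7903). Price -104.9770; hedge Δ=1.0000, bond B=-139.8250.
  t=2,j=1: stock 74.4480 → up 104.9717 (V=-62.8183), down 49.1357 (V=-118.6543). Price -65.3770; hedge Δ=1.0000, bond B=-139.8250.
  t=2,j=2: stock 159.0480 → up 224.2577 (V=56.4677), down 104.9717 (V=-62.8183). Price 19.2230; hedge Δ=1.0000, bond B=-139.8250.
  t=1,j=0: stock 52.8000 → up 74.4480 (V=-65.3770), down 34.8480 (V=-104.9770). Price -63.7208; hedge Δ=1.0000, bond B=-116.5208.
  t=1,j=1: stock 112.8000 → up 159.0480 (V=19.2230), down 74.4480 (V=-65.3770). Price -3.7208; hedge Δ=1.0000, bond B=-116.5208.
  t=0,j=0: stock 80.0000 → up 112.8000 (V=-3.7208), down 52.8000 (V=-63.7208). Price -17.1007; hedge Δ=1.0000, bond B=-97.1007.
Check: Δ(0,0)·S0 + B(0,0) = -17.1007 = V0.

(0,0): Delta=1.0000 Bond=-97.1007
(1,0): Delta=1.0000 Bond=-116.5208
(1,1): Delta=1.0000 Bond=-116.5208
(2,0): Delta=1.0000 Bond=-139.8250
(2,1): Delta=1.0000 Bond=-139.8250
(2,2): Delta=1.0000 Bond=-139.8250
V0=-17.1007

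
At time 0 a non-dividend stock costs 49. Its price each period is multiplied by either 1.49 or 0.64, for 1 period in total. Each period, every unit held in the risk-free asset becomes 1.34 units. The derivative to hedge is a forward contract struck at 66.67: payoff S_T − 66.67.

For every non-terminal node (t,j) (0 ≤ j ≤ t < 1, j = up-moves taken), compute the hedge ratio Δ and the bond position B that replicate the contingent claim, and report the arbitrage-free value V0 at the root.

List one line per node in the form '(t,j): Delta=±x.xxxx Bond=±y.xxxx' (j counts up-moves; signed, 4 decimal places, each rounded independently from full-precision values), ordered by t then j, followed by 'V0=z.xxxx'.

Since d<R<u, set p* = (R−d)/(u−d) = 0.8235; price each node as the discounted p*-expectation of its children.
At expiry t=1: V(1,0)=-35.3100, V(1,1)=6.3400
  t=0,j=0: stock 49.0000 → up 73.0100 (V=6.3400), down 31.3600 (V=-35.3100). Price -0.7537; hedge Δ=1.0000, bond B=-49.7537.
Root portfolio cost Δ·49+B reproduces V0=-0.7537.

(0,0): Delta=1.0000 Bond=-49.7537
V0=-0.7537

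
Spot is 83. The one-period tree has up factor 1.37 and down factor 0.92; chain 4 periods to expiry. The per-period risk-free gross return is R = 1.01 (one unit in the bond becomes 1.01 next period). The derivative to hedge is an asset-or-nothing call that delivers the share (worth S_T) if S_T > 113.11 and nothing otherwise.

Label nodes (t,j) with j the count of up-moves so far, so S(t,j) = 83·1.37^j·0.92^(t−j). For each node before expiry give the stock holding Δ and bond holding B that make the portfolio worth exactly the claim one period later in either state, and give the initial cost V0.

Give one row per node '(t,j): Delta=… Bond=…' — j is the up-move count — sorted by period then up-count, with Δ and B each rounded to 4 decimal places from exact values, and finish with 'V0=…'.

(0,0): Delta=1.4966 Bond=-99.4755
(1,0): Delta=1.2773 Bond=-83.7252
(1,1): Delta=2.0856 Bond=-167.4503
(2,0): Delta=0.8259 Bond=-52.8515
(2,1): Delta=2.4898 Bond=-211.4061
(2,2): Delta=1.0000 Bond=0.0000
(3,0): Delta=0.0000 Bond=0.0000
(3,1): Delta=3.0444 Bond=-266.9002
(3,2): Delta=1.0000 Bond=0.0000
(3,3): Delta=1.0000 Bond=0.0000
V0=24.7425

The replicating-portfolio and risk-neutral prices coincide; use p* = (1.01−0.92)/(1.37−0.92) = 0.2000 for the latter.
At expiry t=4: V(4,0)=0.0000, V(4,1)=0.0000, V(4,2)=131.8545, V(4,3)=196.3485, V(4,4)=292.3885
(3,0): S=64.6311. Δ = (V_up−V_dn)/(S_up−S_dn) = (0.0000−0.0000)/(88.5446−59.4606) = 0.0000. V = [p*·0.0000 + (1−p*)·0.0000]/1.01 = 0.0000. B = V − Δ·S = 0.0000.
(3,1): S=96.2441. Δ = (V_up−V_dn)/(S_up−S_dn) = (131.8545−0.0000)/(131.8545−88.5446) = 3.0444. V = [p*·131.8545 + (1−p*)·0.0000]/1.01 = 26.1098. B = V − Δ·S = -266.9002.
(3,2): S=143.3201. Δ = (V_up−V_dn)/(S_up−S_dn) = (196.3485−131.8545)/(196.3485−131.8545) = 1.0000. V = [p*·196.3485 + (1−p*)·131.8545]/1.01 = 143.3201. B = V − Δ·S = 0.0000.
(3,3): S=213.4223. Δ = (V_up−V_dn)/(S_up−S_dn) = (292.3885−196.3485)/(292.3885−196.3485) = 1.0000. V = [p*·292.3885 + (1−p*)·196.3485]/1.01 = 213.4223. B = V − Δ·S = 0.0000.
(2,0): S=70.2512. Δ = (V_up−V_dn)/(S_up−S_dn) = (26.1098−0.0000)/(96.2441−64.6311) = 0.8259. V = [p*·26.1098 + (1−p*)·0.0000]/1.01 = 5.1703. B = V − Δ·S = -52.8515.
(2,1): S=104.6132. Δ = (V_up−V_dn)/(S_up−S_dn) = (143.3201−26.1098)/(143.3201−96.2441) = 2.4898. V = [p*·143.3201 + (1−p*)·26.1098]/1.01 = 49.0612. B = V − Δ·S = -211.4061.
(2,2): S=155.7827. Δ = (V_up−V_dn)/(S_up−S_dn) = (213.4223−143.3201)/(213.4223−143.3201) = 1.0000. V = [p*·213.4223 + (1−p*)·143.3201]/1.01 = 155.7827. B = V − Δ·S = 0.0000.
(1,0): S=76.3600. Δ = (V_up−V_dn)/(S_up−S_dn) = (49.0612−5.1703)/(104.6132−70.2512) = 1.2773. V = [p*·49.0612 + (1−p*)·5.1703]/1.01 = 13.8104. B = V − Δ·S = -83.7252.
(1,1): S=113.7100. Δ = (V_up−V_dn)/(S_up−S_dn) = (155.7827−49.0612)/(155.7827−104.6132) = 2.0856. V = [p*·155.7827 + (1−p*)·49.0612]/1.01 = 69.7084. B = V − Δ·S = -167.4503.
(0,0): S=83.0000. Δ = (V_up−V_dn)/(S_up−S_dn) = (69.7084−13.8104)/(113.7100−76.3600) = 1.4966. V = [p*·69.7084 + (1−p*)·13.8104]/1.01 = 24.7425. B = V − Δ·S = -99.4755.
Self-financing check: at every node Δ·S+B equals the discounted successor values.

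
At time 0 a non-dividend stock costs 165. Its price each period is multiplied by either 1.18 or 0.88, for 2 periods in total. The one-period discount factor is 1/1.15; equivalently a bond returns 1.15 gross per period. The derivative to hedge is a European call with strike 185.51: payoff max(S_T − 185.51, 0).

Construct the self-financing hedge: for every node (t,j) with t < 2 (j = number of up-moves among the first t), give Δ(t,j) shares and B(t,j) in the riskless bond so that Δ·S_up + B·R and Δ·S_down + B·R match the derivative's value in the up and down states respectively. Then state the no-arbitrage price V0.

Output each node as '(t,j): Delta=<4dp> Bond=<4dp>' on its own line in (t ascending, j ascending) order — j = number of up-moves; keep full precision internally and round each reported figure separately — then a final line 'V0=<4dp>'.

(0,0): Delta=0.6994 Bond=-88.3048
(1,0): Delta=0.0000 Bond=0.0000
(1,1): Delta=0.7573 Bond=-112.8339
V0=27.0935

Since d<R<u, set p* = (R−d)/(u−d) = 0.9000; price each node as the discounted p*-expectation of its children.
At expiry t=2: V(2,0)=0.0000, V(2,1)=0.0000, V(2,2)=44.2360
  t=1,j=0: stock 145.2000 → up 171.3360 (V=0.0000), down 127.7760 (V=0.0000). Price 0.0000; hedge Δ=0.0000, bond B=0.0000.
  t=1,j=1: stock 194.7000 → up 229.7460 (V=44.2360), down 171.3360 (V=0.0000). Price 34.6195; hedge Δ=0.7573, bond B=-112.8339.
  t=0,j=0: stock 165.0000 → up 194.7000 (V=34.6195), down 145.2000 (V=0.0000). Price 27.0935; hedge Δ=0.6994, bond B=-88.3048.
Self-financing check: at every node Δ·S+B equals the discounted successor values.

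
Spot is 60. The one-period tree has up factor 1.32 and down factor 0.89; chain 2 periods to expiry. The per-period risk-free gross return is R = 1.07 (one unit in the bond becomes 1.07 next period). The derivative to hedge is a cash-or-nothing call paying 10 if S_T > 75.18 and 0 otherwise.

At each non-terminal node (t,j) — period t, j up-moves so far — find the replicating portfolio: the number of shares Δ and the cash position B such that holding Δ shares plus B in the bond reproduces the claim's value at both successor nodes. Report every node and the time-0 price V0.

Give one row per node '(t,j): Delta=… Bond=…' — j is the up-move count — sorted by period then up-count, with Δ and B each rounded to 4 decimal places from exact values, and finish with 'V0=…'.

(0,0): Delta=0.1516 Bond=-7.5676
(1,0): Delta=0.0000 Bond=0.0000
(1,1): Delta=0.2936 Bond=-19.3436
V0=1.5305

Risk-neutral probability p* = (R−d)/(u−d) = (1.07−0.89)/(1.32−0.89) = 0.4186.
Terminal payoffs: V(2,0)=0.0000, V(2,1)=0.0000, V(2,2)=10.0000
(1,0): S=53.4000. Δ = (V_up−V_dn)/(S_up−S_dn) = (0.0000−0.0000)/(70.4880−47.5260) = 0.0000. V = [p*·0.0000 + (1−p*)·0.0000]/1.07 = 0.0000. B = V − Δ·S = 0.0000.
(1,1): S=79.2000. Δ = (V_up−V_dn)/(S_up−S_dn) = (10.0000−0.0000)/(104.5440−70.4880) = 0.2936. V = [p*·10.0000 + (1−p*)·0.0000]/1.07 = 3.9122. B = V − Δ·S = -19.3436.
(0,0): S=60.0000. Δ = (V_up−V_dn)/(S_up−S_dn) = (3.9122−0.0000)/(79.2000−53.4000) = 0.1516. V = [p*·3.9122 + (1−p*)·0.0000]/1.07 = 1.5305. B = V − Δ·S = -7.5676.
Each (Δ,B) replicates both successor values, so the strategy is self-financing and V0 is arbitrage-free.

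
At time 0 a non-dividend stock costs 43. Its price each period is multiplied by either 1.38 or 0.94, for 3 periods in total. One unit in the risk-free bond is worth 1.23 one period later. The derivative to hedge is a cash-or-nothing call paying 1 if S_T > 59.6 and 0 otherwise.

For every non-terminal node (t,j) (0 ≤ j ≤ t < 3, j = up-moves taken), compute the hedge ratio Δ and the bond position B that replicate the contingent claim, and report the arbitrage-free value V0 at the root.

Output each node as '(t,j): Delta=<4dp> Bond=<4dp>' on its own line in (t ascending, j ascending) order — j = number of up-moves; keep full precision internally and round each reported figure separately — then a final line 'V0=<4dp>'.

(0,0): Delta=0.0157 Bond=-0.2825
(1,0): Delta=0.0301 Bond=-0.9307
(1,1): Delta=0.0106 Bond=-0.0457
(2,0): Delta=0.0000 Bond=0.0000
(2,1): Delta=0.0407 Bond=-1.7369
(2,2): Delta=0.0000 Bond=0.8130
V0=0.3926

Under the risk-neutral measure, an up-move has probability p* = (R−d)/(u−d) = 0.6591 and values discount at R = 1.23.
Payoff layer (t=3): V(3,0)=0.0000, V(3,1)=0.0000, V(3,2)=1.0000, V(3,3)=1.0000
(2,0): S=37.9948. Δ = (V_up−V_dn)/(S_up−S_dn) = (0.0000−0.0000)/(52.4328−35.7151) = 0.0000. V = [p*·0.0000 + (1−p*)·0.0000]/1.23 = 0.0000. B = V − Δ·S = 0.0000.
(2,1): S=55.7796. Δ = (V_up−V_dn)/(S_up−S_dn) = (1.0000−0.0000)/(76.9758−52.4328) = 0.0407. V = [p*·1.0000 + (1−p*)·0.0000]/1.23 = 0.5358. B = V − Δ·S = -1.7369.
(2,2): S=81.8892. Δ = (V_up−V_dn)/(S_up−S_dn) = (1.0000−1.0000)/(113.0071−76.9758) = 0.0000. V = [p*·1.0000 + (1−p*)·1.0000]/1.23 = 0.8130. B = V − Δ·S = 0.8130.
(1,0): S=40.4200. Δ = (V_up−V_dn)/(S_up−S_dn) = (0.5358−0.0000)/(55.7796−37.9948) = 0.0301. V = [p*·0.5358 + (1−p*)·0.0000]/1.23 = 0.2871. B = V − Δ·S = -0.9307.
(1,1): S=59.3400. Δ = (V_up−V_dn)/(S_up−S_dn) = (0.8130−0.5358)/(81.8892−55.7796) = 0.0106. V = [p*·0.8130 + (1−p*)·0.5358]/1.23 = 0.5842. B = V − Δ·S = -0.0457.
(0,0): S=43.0000. Δ = (V_up−V_dn)/(S_up−S_dn) = (0.5842−0.2871)/(59.3400−40.4200) = 0.0157. V = [p*·0.5842 + (1−p*)·0.2871]/1.23 = 0.3926. B = V − Δ·S = -0.2825.
Each (Δ,B) replicates both successor values, so the strategy is self-financing and V0 is arbitrage-free.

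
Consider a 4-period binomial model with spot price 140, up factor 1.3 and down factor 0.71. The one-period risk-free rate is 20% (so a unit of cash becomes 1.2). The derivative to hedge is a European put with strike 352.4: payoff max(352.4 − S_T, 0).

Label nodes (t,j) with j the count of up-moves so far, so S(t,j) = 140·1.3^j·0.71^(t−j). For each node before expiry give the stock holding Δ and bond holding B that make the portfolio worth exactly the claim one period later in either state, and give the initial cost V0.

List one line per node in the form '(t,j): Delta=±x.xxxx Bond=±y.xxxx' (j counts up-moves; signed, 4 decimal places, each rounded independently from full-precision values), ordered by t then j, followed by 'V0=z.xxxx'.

Risk-neutral probability p* = (R−d)/(u−d) = (1.2−0.71)/(1.3−0.71) = 0.8305.
Payoff layer (t=4): V(4,0)=316.8236, V(4,1)=287.2602, V(4,2)=233.1299, V(4,3)=134.0182, V(4,4)=0.0000
  t=3,j=0: stock 50.1075 → up 65.1398 (V=287.2602), down 35.5764 (V=316.8236). Price 243.5591; hedge Δ=-1.0000, bond B=293.6667.
  t=3,j=1: stock 91.7462 → up 119.2701 (V=233.1299), down 65.1398 (V=287.2602). Price 201.9205; hedge Δ=-1.0000, bond B=293.6667.
  t=3,j=2: stock 167.9860 → up 218.3818 (V=134.0182), down 119.2701 (V=233.1299). Price 125.6807; hedge Δ=-1.0000, bond B=293.6667.
  t=3,j=3: stock 307.5800 → up 399.8540 (V=0.0000), down 218.3818 (V=134.0182). Price 18.9291; hedge Δ=-0.7385, bond B=246.0786.
  t=2,j=0: stock 70.5740 → up 91.7462 (V=201.9205), down 50.1075 (V=243.5591). Price 174.1482; hedge Δ=-1.0000, bond B=244.7222.
  t=2,j=1: stock 129.2200 → up 167.9860 (V=125.6807), down 91.7462 (V=201.9205). Price 115.5022; hedge Δ=-1.0000, bond B=244.7222.
  t=2,j=2: stock 236.6000 → up 307.5800 (V=18.9291), down 167.9860 (V=125.6807). Price 30.8522; hedge Δ=-0.7647, bond B=211.7870.
  t=1,j=0: stock 99.4000 → up 129.2200 (V=115.5022), down 70.5740 (V=174.1482). Price 104.5352; hedge Δ=-1.0000, bond B=203.9352.
  t=1,j=1: stock 182.0000 → up 236.6000 (V=30.8522), down 129.2200 (V=115.5022). Price 37.6664; hedge Δ=-0.7883, bond B=181.1410.
  t=0,j=0: stock 140.0000 → up 182.0000 (V=37.6664), down 99.4000 (V=104.5352). Price 40.8334; hedge Δ=-0.8095, bond B=154.1704.
Each (Δ,B) replicates both successor values, so the strategy is self-financing and V0 is arbitrage-free.

(0,0): Delta=-0.8095 Bond=154.1704
(1,0): Delta=-1.0000 Bond=203.9352
(1,1): Delta=-0.7883 Bond=181.1410
(2,0): Delta=-1.0000 Bond=244.7222
(2,1): Delta=-1.0000 Bond=244.7222
(2,2): Delta=-0.7647 Bond=211.7870
(3,0): Delta=-1.0000 Bond=293.6667
(3,1): Delta=-1.0000 Bond=293.6667
(3,2): Delta=-1.0000 Bond=293.6667
(3,3): Delta=-0.7385 Bond=246.0786
V0=40.8334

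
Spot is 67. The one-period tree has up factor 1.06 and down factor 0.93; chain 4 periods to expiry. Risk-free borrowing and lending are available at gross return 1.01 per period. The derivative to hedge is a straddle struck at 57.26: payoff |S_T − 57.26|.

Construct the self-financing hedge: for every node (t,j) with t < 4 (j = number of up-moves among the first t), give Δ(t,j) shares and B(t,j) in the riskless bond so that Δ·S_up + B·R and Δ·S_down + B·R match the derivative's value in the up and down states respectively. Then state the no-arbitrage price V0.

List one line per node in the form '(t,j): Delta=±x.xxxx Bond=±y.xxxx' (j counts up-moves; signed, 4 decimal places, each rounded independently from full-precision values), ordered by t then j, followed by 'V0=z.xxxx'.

The replicating-portfolio and risk-neutral prices coincide; use p* = (1.01−0.93)/(1.06−0.93) = 0.6154 for the latter.
Terminal payoffs: V(4,0)=7.1405, V(4,1)=0.1346, V(4,2)=7.8507, V(4,3)=16.9522, V(4,4)=27.3260
Node (3,0) S=53.8919: V=(p*·0.1346+(1−p*)·7.1405)/1.01=2.8012; Δ=(0.1346−7.1405)/(57.1254−50.1195)=-1.0000; B=V−Δ·S=56.6931
Node (3,1) S=61.4252: V=(p*·7.8507+(1−p*)·0.1346)/1.01=4.8346; Δ=(7.8507−0.1346)/(65.1107−57.1254)=0.9663; B=V−Δ·S=-54.5203
Node (3,2) S=70.0115: V=(p*·16.9522+(1−p*)·7.8507)/1.01=13.3184; Δ=(16.9522−7.8507)/(74.2122−65.1107)=1.0000; B=V−Δ·S=-56.6931
Node (3,3) S=79.7981: V=(p*·27.3260+(1−p*)·16.9522)/1.01=23.1050; Δ=(27.3260−16.9522)/(84.5860−74.2122)=1.0000; B=V−Δ·S=-56.6931
Node (2,0) S=57.9483: V=(p*·4.8346+(1−p*)·2.8012)/1.01=4.0124; Δ=(4.8346−2.8012)/(61.4252−53.8919)=0.2699; B=V−Δ·S=-11.6297
Node (2,1) S=66.0486: V=(p*·13.3184+(1−p*)·4.8346)/1.01=9.9559; Δ=(13.3184−4.8346)/(70.0115−61.4252)=0.9881; B=V−Δ·S=-55.3044
Node (2,2) S=75.2812: V=(p*·23.1050+(1−p*)·13.3184)/1.01=19.1494; Δ=(23.1050−13.3184)/(79.7981−70.0115)=1.0000; B=V−Δ·S=-56.1318
Node (1,0) S=62.3100: V=(p*·9.9559+(1−p*)·4.0124)/1.01=7.5940; Δ=(9.9559−4.0124)/(66.0486−57.9483)=0.7337; B=V−Δ·S=-38.1251
Node (1,1) S=71.0200: V=(p*·19.1494+(1−p*)·9.9559)/1.01=15.4589; Δ=(19.1494−9.9559)/(75.2812−66.0486)=0.9958; B=V−Δ·S=-55.2609
Node (0,0) S=67.0000: V=(p*·15.4589+(1−p*)·7.5940)/1.01=12.3108; Δ=(15.4589−7.5940)/(71.0200−62.3100)=0.9030; B=V−Δ·S=-48.1884
Check: Δ(0,0)·S0 + B(0,0) = 12.3108 = V0.

(0,0): Delta=0.9030 Bond=-48.1884
(1,0): Delta=0.7337 Bond=-38.1251
(1,1): Delta=0.9958 Bond=-55.2609
(2,0): Delta=0.2699 Bond=-11.6297
(2,1): Delta=0.9881 Bond=-55.3044
(2,2): Delta=1.0000 Bond=-56.1318
(3,0): Delta=-1.0000 Bond=56.6931
(3,1): Delta=0.9663 Bond=-54.5203
(3,2): Delta=1.0000 Bond=-56.6931
(3,3): Delta=1.0000 Bond=-56.6931
V0=12.3108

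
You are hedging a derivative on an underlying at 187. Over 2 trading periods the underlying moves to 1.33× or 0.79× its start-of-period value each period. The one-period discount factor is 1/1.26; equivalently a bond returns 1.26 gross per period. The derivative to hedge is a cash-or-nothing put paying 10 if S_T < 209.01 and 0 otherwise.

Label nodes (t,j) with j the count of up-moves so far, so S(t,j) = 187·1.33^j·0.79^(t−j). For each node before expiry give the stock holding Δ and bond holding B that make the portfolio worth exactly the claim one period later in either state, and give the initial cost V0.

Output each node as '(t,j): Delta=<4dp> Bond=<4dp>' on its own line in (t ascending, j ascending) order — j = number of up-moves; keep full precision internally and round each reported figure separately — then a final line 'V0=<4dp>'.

No-arbitrage ⇒ martingale measure with p* = (R−d)/(u−d) = 0.8704.
Payoff layer (t=2): V(2,0)=10.0000, V(2,1)=10.0000, V(2,2)=0.0000
Node (1,0) S=147.7300: V=(p*·10.0000+(1−p*)·10.0000)/1.26=7.9365; Δ=(10.0000−10.0000)/(196.4809−116.7067)=0.0000; B=V−Δ·S=7.9365
Node (1,1) S=248.7100: V=(p*·0.0000+(1−p*)·10.0000)/1.26=1.0288; Δ=(0.0000−10.0000)/(330.7843−196.4809)=-0.0745; B=V−Δ·S=19.5473
Node (0,0) S=187.0000: V=(p*·1.0288+(1−p*)·7.9365)/1.26=1.5272; Δ=(1.0288−7.9365)/(248.7100−147.7300)=-0.0684; B=V−Δ·S=14.3192
Self-financing check: at every node Δ·S+B equals the discounted successor values.

(0,0): Delta=-0.0684 Bond=14.3192
(1,0): Delta=0.0000 Bond=7.9365
(1,1): Delta=-0.0745 Bond=19.5473
V0=1.5272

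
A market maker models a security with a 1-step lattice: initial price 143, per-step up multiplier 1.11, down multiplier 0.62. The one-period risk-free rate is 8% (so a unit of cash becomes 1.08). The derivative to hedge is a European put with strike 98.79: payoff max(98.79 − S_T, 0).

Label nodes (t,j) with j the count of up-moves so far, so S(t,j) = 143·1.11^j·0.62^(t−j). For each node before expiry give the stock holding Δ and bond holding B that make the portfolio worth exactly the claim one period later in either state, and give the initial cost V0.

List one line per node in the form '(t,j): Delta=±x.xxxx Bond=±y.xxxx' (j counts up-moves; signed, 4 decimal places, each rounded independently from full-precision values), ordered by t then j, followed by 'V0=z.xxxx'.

Since d<R<u, set p* = (R−d)/(u−d) = 0.9388; price each node as the discounted p*-expectation of its children.
At expiry t=1: V(1,0)=10.1300, V(1,1)=0.0000
  t=0,j=0: stock 143.0000 → up 158.7300 (V=0.0000), down 88.6600 (V=10.1300). Price 0.5743; hedge Δ=-0.1446, bond B=21.2477.
Check: Δ(0,0)·S0 + B(0,0) = 0.5743 = V0.

(0,0): Delta=-0.1446 Bond=21.2477
V0=0.5743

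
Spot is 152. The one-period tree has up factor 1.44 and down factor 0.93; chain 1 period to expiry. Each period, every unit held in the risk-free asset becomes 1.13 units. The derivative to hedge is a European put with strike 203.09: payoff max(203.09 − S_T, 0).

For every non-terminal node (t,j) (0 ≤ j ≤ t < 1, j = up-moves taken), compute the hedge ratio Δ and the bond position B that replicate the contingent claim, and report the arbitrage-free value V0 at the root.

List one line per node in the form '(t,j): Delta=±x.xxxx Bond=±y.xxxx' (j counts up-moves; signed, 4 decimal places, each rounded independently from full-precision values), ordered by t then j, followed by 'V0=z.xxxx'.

Risk-neutral probability p* = (R−d)/(u−d) = (1.13−0.93)/(1.44−0.93) = 0.3922.
Terminal payoffs: V(1,0)=61.7300, V(1,1)=0.0000
Node (0,0) S=152.0000: V=(p*·0.0000+(1−p*)·61.7300)/1.13=33.2054; Δ=(0.0000−61.7300)/(218.8800−141.3600)=-0.7963; B=V−Δ·S=154.2447
Check: Δ(0,0)·S0 + B(0,0) = 33.2054 = V0.

(0,0): Delta=-0.7963 Bond=154.2447
V0=33.2054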